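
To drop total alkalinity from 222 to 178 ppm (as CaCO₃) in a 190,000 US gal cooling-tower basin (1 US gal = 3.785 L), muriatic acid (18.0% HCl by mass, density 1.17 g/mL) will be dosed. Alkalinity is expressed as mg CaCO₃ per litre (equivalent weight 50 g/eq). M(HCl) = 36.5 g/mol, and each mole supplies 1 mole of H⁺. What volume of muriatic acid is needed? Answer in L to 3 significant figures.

110 L

Volume: 190,000 US gal × 3.785 L/gal = 719,150 L.
Alkalinity to neutralize: (222 − 178) = 44 mg/L as CaCO₃ × 719,150 L = 31,640 g as CaCO₃.
Equivalents of H⁺ required: 31,640 ÷ 50 g/eq = 632.9 eq = 632.9 mol HCl.
Mass of HCl: 632.9 × 36.5 = 23,100 g.
Mass of 18.0% solution: 23,100 / 0.18 = 128,300 g.
Volume: 128,300 g ÷ 1.17 g/mL = 109,700 mL.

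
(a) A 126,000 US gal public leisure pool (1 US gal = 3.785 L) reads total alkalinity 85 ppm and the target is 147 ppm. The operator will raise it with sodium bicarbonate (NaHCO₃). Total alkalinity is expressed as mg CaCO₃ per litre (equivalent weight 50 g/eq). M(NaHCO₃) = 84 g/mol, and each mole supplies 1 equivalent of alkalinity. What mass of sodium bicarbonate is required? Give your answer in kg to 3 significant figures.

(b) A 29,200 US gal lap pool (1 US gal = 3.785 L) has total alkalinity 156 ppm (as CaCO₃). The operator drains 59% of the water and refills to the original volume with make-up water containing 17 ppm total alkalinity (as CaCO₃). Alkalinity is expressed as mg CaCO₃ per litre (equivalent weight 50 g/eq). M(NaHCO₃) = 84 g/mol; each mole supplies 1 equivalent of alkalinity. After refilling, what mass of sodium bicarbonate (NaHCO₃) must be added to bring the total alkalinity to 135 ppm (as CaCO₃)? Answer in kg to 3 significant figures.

(a) Volume: 126,000 US gal × 3.785 L/gal = 476,910 L.
(a) Alkalinity to add: (147 − 85) = 62 mg/L as CaCO₃ × 476,910 L = 29,570 g as CaCO₃.
(a) Equivalents: 29,570 g ÷ 50 g/eq = 591.4 eq.
(a) NaHCO₃ supplies 1 eq per mole → 591.4 mol.
(a) Mass: 591.4 mol × 84 g/mol = 49,670 g.

(b) Volume: 29,200 US gal × 3.785 L/gal = 110,522 L.
(b) After draining 59% and refilling: 156 × 0.41 + 17 × 0.59 = 73.99 ppm.
(b) Deficit to target: 135 − 73.99 = 61.01 mg/L.
(b) As CaCO₃: 61.01 mg/L × 110,522 L = 6743 g; ÷ 50 g/eq ÷ 1 = 134.9 mol NaHCO₃.
(b) Mass: 134.9 × 84 = 11,330 g.

(a) 49.7 kg; (b) 11.3 kg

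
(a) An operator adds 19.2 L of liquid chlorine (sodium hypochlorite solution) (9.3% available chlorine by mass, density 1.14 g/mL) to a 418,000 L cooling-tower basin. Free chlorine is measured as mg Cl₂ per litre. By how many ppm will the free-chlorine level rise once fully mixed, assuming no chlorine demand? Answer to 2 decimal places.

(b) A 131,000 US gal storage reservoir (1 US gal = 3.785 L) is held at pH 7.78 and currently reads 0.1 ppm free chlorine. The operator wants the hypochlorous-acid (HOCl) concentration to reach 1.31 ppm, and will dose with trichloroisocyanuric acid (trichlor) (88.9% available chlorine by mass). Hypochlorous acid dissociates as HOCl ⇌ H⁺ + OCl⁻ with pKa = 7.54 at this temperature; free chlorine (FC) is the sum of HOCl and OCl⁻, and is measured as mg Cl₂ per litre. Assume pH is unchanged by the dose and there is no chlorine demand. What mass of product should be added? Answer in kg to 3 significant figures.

(a) Mass of solution: 19.2 L × 1000 mL/L × 1.14 g/mL = 21,890 g.
(a) Available chlorine delivered: 21,890 g × 0.093 = 2036 g as Cl₂.
(a) Concentration rise: 2036 g / 418,000 L = 4.87 mg/L = 4.87 ppm.

(b) Volume: 131,000 US gal × 3.785 L/gal = 495,835 L.
(b) [OCl⁻]/[HOCl] = 10^(pH − pKa) = 10^(7.78 − 7.54) = 1.738; fraction as HOCl = 1/(1 + 1.738) = 0.3653.
(b) Free chlorine required for 1.31 ppm HOCl: 1.31 / 0.3653 = 3.587 ppm.
(b) FC to add: 3.587 − 0.1 = 3.487 mg/L as Cl₂.
(b) Cl₂ equivalent: 3.487 mg/L × 495,835 L = 1729 g.
(b) Product at 88.9% available Cl: 1729 / 0.889 = 1945 g.

(a) 4.87 ppm; (b) 1.94 kg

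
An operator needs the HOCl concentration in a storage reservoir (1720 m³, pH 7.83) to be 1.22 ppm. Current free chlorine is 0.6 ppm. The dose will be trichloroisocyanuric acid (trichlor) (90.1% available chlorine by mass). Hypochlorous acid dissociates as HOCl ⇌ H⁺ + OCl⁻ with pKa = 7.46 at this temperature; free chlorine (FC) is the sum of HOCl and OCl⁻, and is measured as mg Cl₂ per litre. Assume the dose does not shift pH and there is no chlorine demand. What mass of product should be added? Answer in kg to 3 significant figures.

Volume: 1720 m³ = 1,720,000 L.
[OCl⁻]/[HOCl] = 10^(pH − pKa) = 10^(7.83 − 7.46) = 2.344; fraction as HOCl = 1/(1 + 2.344) = 0.299.
Free chlorine required for 1.22 ppm HOCl: 1.22 / 0.299 = 4.08 ppm.
FC to add: 4.08 − 0.6 = 3.48 mg/L as Cl₂.
Cl₂ equivalent: 3.48 mg/L × 1,720,000 L = 5986 g.
Product at 90.1% available Cl: 5986 / 0.901 = 6643 g.

6.64 kg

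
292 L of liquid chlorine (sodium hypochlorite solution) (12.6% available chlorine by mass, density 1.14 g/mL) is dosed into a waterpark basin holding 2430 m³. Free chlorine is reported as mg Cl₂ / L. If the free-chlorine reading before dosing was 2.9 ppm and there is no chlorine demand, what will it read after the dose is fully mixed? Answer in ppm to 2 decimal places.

Volume: 2430 m³ = 2,430,000 L.
Mass of solution: 292 L × 1000 mL/L × 1.14 g/mL = 332,900 g.
Available chlorine delivered: 332,900 g × 0.126 = 41,940 g as Cl₂.
Concentration rise: 41,940 g / 2,430,000 L = 17.26 mg/L = 17.26 ppm.
Final FC: 2.9 + 17.26 = 20.16 ppm.

20.16 ppm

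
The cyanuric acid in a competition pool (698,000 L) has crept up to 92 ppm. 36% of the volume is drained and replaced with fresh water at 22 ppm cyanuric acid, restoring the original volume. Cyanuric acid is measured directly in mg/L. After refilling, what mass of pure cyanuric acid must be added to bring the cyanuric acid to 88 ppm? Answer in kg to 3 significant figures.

After draining 36% and refilling: 92 × 0.64 + 22 × 0.36 = 66.8 ppm.
Deficit to target: 88 − 66.8 = 21.2 mg/L.
Mass: 21.2 mg/L × 698,000 L = 14,800 g cyanuric acid.

14.8 kg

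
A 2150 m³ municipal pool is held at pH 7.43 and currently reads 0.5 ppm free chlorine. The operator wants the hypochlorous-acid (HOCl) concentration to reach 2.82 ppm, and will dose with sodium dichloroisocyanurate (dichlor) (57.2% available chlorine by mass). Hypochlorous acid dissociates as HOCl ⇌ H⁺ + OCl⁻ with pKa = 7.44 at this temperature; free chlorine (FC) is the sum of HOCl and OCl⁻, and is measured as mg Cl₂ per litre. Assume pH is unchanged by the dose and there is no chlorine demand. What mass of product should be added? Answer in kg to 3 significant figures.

19.1 kg

Volume: 2150 m³ = 2,150,000 L.
[OCl⁻]/[HOCl] = 10^(pH − pKa) = 10^(7.43 − 7.44) = 0.9772; fraction as HOCl = 1/(1 + 0.9772) = 0.5058.
Free chlorine required for 2.82 ppm HOCl: 2.82 / 0.5058 = 5.576 ppm.
FC to add: 5.576 − 0.5 = 5.076 mg/L as Cl₂.
Cl₂ equivalent: 5.076 mg/L × 2,150,000 L = 10,910 g.
Product at 57.2% available Cl: 10,910 / 0.572 = 19,080 g.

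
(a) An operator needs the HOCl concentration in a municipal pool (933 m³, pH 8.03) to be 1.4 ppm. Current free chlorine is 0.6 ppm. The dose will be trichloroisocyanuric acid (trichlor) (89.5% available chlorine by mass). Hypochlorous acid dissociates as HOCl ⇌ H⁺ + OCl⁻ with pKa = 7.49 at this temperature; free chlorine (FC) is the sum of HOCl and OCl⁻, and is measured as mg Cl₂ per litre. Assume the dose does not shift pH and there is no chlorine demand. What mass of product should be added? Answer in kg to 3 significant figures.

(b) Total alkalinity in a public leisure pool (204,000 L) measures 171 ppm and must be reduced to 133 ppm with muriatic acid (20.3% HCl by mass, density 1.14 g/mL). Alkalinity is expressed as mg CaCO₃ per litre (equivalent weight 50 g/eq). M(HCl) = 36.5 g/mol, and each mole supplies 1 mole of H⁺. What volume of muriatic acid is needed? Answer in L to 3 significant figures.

(a) 5.89 kg; (b) 24.5 L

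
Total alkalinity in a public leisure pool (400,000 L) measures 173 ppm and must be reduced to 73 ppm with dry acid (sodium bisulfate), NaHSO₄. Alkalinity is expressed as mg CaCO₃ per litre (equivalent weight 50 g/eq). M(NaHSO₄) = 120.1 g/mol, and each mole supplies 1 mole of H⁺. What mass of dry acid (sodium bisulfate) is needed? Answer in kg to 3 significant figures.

96.1 kg

Alkalinity to neutralize: (173 − 73) = 100 mg/L as CaCO₃ × 400,000 L = 40,000 g as CaCO₃.
Equivalents of H⁺ required: 40,000 ÷ 50 g/eq = 800 eq = 800 mol NaHSO₄.
Mass of NaHSO₄: 800 × 120.1 = 96,080 g.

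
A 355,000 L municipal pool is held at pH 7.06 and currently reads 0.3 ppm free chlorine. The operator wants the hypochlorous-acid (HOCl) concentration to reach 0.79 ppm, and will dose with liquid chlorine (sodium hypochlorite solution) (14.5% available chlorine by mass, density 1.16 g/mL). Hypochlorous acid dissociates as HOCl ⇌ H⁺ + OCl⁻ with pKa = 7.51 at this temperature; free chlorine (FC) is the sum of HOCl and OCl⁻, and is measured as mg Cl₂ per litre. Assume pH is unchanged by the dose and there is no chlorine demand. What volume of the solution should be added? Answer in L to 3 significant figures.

[OCl⁻]/[HOCl] = 10^(pH − pKa) = 10^(7.06 − 7.51) = 0.3548; fraction as HOCl = 1/(1 + 0.3548) = 0.7381.
Free chlorine required for 0.79 ppm HOCl: 0.79 / 0.7381 = 1.07 ppm.
FC to add: 1.07 − 0.3 = 0.7703 mg/L as Cl₂.
Cl₂ equivalent: 0.7703 mg/L × 355,000 L = 273.5 g.
Product at 14.5% available Cl: 273.5 / 0.145 = 1886 g.
Volume: 1886 g ÷ 1.16 g/mL = 1626 mL.

1.63 L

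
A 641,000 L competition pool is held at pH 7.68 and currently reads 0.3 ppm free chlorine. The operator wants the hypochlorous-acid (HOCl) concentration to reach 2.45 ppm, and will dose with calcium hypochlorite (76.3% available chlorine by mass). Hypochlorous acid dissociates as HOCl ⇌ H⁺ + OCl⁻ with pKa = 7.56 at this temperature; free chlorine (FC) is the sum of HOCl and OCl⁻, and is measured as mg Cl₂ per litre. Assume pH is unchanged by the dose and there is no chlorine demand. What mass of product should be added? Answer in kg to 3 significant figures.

4.52 kg

[OCl⁻]/[HOCl] = 10^(pH − pKa) = 10^(7.68 − 7.56) = 1.318; fraction as HOCl = 1/(1 + 1.318) = 0.4314.
Free chlorine required for 2.45 ppm HOCl: 2.45 / 0.4314 = 5.68 ppm.
FC to add: 5.68 − 0.3 = 5.38 mg/L as Cl₂.
Cl₂ equivalent: 5.38 mg/L × 641,000 L = 3448 g.
Product at 76.3% available Cl: 3448 / 0.763 = 4520 g.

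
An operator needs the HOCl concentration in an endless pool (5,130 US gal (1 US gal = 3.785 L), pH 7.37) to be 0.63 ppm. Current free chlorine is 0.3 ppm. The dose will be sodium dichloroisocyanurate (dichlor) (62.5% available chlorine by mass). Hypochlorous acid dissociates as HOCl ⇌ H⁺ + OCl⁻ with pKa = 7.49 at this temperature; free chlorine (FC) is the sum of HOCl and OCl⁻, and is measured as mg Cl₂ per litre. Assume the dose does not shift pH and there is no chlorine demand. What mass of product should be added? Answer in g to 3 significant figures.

25.1 g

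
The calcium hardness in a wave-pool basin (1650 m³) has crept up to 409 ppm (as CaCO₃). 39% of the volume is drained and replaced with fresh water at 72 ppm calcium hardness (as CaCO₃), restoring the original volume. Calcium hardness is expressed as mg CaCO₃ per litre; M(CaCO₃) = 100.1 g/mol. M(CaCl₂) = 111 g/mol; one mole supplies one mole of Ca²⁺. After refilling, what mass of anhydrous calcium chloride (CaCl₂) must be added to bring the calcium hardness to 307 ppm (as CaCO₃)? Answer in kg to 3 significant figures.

Volume: 1650 m³ = 1,650,000 L.
After draining 39% and refilling: 409 × 0.61 + 72 × 0.39 = 277.57 ppm.
Deficit to target: 307 − 277.57 = 29.43 mg/L.
As CaCO₃: 29.43 mg/L × 1,650,000 L = 48,560 g; ÷ 100.1 = 485.1 mol Ca²⁺.
Mass: 485.1 × 111 = 53,850 g.

53.8 kg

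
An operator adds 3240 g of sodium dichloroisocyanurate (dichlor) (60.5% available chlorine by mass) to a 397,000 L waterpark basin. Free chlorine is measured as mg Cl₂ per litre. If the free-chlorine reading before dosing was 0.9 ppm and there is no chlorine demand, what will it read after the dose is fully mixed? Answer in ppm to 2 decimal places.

5.84 ppm

Available chlorine delivered: 3240 g × 0.605 = 1960 g as Cl₂.
Concentration rise: 1960 g / 397,000 L = 4.938 mg/L = 4.94 ppm.
Final FC: 0.9 + 4.94 = 5.84 ppm.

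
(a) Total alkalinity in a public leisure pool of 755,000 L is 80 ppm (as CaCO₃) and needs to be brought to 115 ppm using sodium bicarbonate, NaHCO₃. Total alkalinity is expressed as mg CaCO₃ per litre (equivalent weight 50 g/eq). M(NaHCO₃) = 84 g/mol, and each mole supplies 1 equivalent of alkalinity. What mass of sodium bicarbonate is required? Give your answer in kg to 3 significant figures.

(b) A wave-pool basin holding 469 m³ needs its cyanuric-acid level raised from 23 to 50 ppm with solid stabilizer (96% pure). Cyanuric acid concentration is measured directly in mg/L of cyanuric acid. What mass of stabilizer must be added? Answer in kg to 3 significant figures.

(a) 44.4 kg; (b) 13.2 kg

(a) Alkalinity to add: (115 − 80) = 35 mg/L as CaCO₃ × 755,000 L = 26,420 g as CaCO₃.
(a) Equivalents: 26,420 g ÷ 50 g/eq = 528.5 eq.
(a) NaHCO₃ supplies 1 eq per mole → 528.5 mol.
(a) Mass: 528.5 mol × 84 g/mol = 44,390 g.

(b) Volume: 469 m³ = 469,000 L.
(b) CYA to add: (50 − 23) = 27 mg/L × 469,000 L = 12,660 g cyanuric acid.
(b) At 96% purity: 12,660 / 0.96 = 13,190 g product.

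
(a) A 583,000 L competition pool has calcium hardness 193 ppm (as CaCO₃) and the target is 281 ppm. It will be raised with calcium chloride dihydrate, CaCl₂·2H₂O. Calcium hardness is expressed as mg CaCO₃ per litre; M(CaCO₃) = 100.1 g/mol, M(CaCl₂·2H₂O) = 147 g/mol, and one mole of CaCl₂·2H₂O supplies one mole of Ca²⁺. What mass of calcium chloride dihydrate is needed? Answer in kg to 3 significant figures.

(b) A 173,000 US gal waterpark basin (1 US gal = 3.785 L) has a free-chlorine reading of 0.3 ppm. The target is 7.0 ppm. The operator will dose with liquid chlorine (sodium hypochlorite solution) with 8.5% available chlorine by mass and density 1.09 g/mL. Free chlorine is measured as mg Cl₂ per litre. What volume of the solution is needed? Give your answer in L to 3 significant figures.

(a) Hardness to add: (281 − 193) = 88 mg/L as CaCO₃ × 583,000 L = 51,300 g as CaCO₃.
(a) Moles of Ca²⁺ (1 mol Ca²⁺ ≡ 1 mol CaCO₃): 51,300 / 100.1 g/mol = 512.5 mol.
(a) Mass of CaCl₂·2H₂O: 512.5 × 147 = 75,340 g.

(b) Volume: 173,000 US gal × 3.785 L/gal = 654,805 L.
(b) Chlorine deficit: 7.0 − 0.3 = 6.7 ppm = 6.7 mg/L as Cl₂.
(b) Cl₂ equivalent needed: 6.7 mg/L × 654,805 L = 4,387,000 mg = 4387 g.
(b) Product at 8.5% available chlorine: 4387 / 0.085 = 51,610 g.
(b) Volume at density 1.09 g/mL: 51,610 g ÷ 1.09 g/mL = 47,350 mL.

(a) 75.3 kg; (b) 47.4 L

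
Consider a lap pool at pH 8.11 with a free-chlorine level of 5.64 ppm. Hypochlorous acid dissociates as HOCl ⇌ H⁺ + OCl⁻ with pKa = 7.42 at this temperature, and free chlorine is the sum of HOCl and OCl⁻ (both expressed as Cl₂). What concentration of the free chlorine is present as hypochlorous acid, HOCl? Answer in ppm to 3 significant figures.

0.956 ppm

[OCl⁻]/[HOCl] = 10^(pH − pKa) = 10^(8.11 − 7.42) = 10^0.69 = 4.898.
Fraction as HOCl = 1 / (1 + 4.898) = 0.1696.
HOCl = 0.1696 × 5.64 ppm = 0.9563 ppm.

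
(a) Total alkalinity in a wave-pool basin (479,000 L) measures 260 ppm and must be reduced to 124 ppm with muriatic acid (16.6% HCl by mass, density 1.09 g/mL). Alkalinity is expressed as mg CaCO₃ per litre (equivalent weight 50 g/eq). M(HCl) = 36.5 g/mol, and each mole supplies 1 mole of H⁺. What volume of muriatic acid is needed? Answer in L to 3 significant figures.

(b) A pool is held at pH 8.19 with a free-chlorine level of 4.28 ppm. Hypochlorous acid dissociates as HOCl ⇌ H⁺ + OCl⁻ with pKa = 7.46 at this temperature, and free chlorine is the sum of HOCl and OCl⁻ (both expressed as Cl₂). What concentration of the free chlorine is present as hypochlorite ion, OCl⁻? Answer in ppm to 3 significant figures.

(a) Alkalinity to neutralize: (260 − 124) = 136 mg/L as CaCO₃ × 479,000 L = 65,140 g as CaCO₃.
(a) Equivalents of H⁺ required: 65,140 ÷ 50 g/eq = 1303 eq = 1303 mol HCl.
(a) Mass of HCl: 1303 × 36.5 = 47,560 g.
(a) Mass of 16.6% solution: 47,560 / 0.166 = 286,500 g.
(a) Volume: 286,500 g ÷ 1.09 g/mL = 262,800 mL.

(b) [OCl⁻]/[HOCl] = 10^(pH − pKa) = 10^(8.19 − 7.46) = 10^0.73 = 5.37.
(b) Fraction as HOCl = 1 / (1 + 5.37) = 0.157.
(b) OCl⁻ = (1 − 0.157) × 4.28 ppm = 3.608 ppm.

(a) 263 L; (b) 3.61 ppm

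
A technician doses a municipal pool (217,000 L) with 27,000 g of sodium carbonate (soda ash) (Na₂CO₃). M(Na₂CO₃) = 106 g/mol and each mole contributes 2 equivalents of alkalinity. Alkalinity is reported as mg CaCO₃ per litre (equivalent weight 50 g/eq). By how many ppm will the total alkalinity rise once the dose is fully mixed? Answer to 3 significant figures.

Moles of Na₂CO₃: 27,000 g ÷ 106 g/mol = 254.7 mol → 509.4 eq of alkalinity.
As CaCO₃: 509.4 eq × 50 g/eq = 25,470 g.
Rise: 25,470 g / 217,000 L × 1000 = 117.4 mg/L.

117 ppm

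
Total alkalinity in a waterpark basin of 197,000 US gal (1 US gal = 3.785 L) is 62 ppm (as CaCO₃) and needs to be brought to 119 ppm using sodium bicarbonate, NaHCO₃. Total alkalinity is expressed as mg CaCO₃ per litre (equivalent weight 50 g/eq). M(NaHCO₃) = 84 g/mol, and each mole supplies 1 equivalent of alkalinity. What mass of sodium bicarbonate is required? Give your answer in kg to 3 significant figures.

71.4 kg

Volume: 197,000 US gal × 3.785 L/gal = 745,645 L.
Alkalinity to add: (119 − 62) = 57 mg/L as CaCO₃ × 745,645 L = 42,500 g as CaCO₃.
Equivalents: 42,500 g ÷ 50 g/eq = 850 eq.
NaHCO₃ supplies 1 eq per mole → 850 mol.
Mass: 850 mol × 84 g/mol = 71,400 g.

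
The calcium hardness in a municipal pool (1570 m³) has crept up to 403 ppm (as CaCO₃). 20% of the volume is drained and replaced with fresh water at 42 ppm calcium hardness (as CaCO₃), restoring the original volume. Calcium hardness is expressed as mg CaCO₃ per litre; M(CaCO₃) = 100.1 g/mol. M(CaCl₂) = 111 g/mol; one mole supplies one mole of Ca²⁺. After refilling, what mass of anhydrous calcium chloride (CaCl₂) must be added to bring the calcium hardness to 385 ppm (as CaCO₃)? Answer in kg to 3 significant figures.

Volume: 1570 m³ = 1,570,000 L.
After draining 20% and refilling: 403 × 0.80 + 42 × 0.20 = 330.8 ppm.
Deficit to target: 385 − 330.8 = 54.2 mg/L.
As CaCO₃: 54.2 mg/L × 1,570,000 L = 85,090 g; ÷ 100.1 = 850.1 mol Ca²⁺.
Mass: 850.1 × 111 = 94,360 g.

94.4 kg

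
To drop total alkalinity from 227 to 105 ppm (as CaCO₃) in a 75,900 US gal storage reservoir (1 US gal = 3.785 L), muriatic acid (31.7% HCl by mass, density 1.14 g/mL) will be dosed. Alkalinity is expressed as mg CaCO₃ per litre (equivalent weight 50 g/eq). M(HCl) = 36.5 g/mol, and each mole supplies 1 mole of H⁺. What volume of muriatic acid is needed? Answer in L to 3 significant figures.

Volume: 75,900 US gal × 3.785 L/gal = 287,282 L.
Alkalinity to neutralize: (227 − 105) = 122 mg/L as CaCO₃ × 287,282 L = 35,050 g as CaCO₃.
Equivalents of H⁺ required: 35,050 ÷ 50 g/eq = 701 eq = 701 mol HCl.
Mass of HCl: 701 × 36.5 = 25,590 g.
Mass of 31.7% solution: 25,590 / 0.317 = 80,710 g.
Volume: 80,710 g ÷ 1.14 g/mL = 70,800 mL.

70.8 L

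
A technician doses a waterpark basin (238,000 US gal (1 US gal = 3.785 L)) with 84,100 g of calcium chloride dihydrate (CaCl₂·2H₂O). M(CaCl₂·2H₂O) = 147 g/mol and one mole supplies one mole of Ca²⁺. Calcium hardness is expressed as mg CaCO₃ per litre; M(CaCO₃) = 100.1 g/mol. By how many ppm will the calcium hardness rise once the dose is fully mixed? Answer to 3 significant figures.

63.6 ppm

Volume: 238,000 US gal × 3.785 L/gal = 900,830 L.
Moles of Ca²⁺: 84,100 g ÷ 147 g/mol = 572.1 mol.
As CaCO₃: 572.1 mol × 100.1 g/mol = 57,270 g.
Rise: 57,270 g / 900,830 L × 1000 = 63.57 mg/L.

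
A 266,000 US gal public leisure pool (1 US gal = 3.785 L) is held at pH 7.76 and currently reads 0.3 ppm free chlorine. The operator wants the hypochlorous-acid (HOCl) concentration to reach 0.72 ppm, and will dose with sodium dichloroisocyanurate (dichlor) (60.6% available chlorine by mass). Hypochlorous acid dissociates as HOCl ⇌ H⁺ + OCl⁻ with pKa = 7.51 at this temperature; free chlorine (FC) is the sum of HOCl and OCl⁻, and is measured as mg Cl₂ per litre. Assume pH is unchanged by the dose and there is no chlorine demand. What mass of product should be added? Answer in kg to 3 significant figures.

Volume: 266,000 US gal × 3.785 L/gal = 1,006,810 L.
[OCl⁻]/[HOCl] = 10^(pH − pKa) = 10^(7.76 − 7.51) = 1.778; fraction as HOCl = 1/(1 + 1.778) = 0.3599.
Free chlorine required for 0.72 ppm HOCl: 0.72 / 0.3599 = 2 ppm.
FC to add: 2 − 0.3 = 1.7 mg/L as Cl₂.
Cl₂ equivalent: 1.7 mg/L × 1,006,810 L = 1712 g.
Product at 60.6% available Cl: 1712 / 0.606 = 2825 g.

2.82 kg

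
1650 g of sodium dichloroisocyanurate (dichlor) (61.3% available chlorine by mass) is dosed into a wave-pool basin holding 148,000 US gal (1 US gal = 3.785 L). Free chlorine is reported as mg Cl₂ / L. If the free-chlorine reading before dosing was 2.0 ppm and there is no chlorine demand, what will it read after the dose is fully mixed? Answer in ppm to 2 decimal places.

3.81 ppm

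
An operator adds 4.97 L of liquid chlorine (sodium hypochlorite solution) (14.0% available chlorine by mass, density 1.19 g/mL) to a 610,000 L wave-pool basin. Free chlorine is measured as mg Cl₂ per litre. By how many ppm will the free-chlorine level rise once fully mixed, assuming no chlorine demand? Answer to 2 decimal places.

Mass of solution: 4.97 L × 1000 mL/L × 1.19 g/mL = 5914 g.
Available chlorine delivered: 5914 g × 0.14 = 828 g as Cl₂.
Concentration rise: 828 g / 610,000 L = 1.357 mg/L = 1.36 ppm.

1.36 ppm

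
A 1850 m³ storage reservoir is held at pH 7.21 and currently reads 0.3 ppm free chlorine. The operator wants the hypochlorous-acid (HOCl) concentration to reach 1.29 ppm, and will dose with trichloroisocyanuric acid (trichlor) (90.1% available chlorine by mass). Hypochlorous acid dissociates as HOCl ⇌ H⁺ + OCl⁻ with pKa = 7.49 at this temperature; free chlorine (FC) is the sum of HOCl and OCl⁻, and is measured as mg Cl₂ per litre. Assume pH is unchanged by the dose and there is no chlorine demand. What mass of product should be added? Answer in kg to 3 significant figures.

Volume: 1850 m³ = 1,850,000 L.
[OCl⁻]/[HOCl] = 10^(pH − pKa) = 10^(7.21 − 7.49) = 0.5248; fraction as HOCl = 1/(1 + 0.5248) = 0.6558.
Free chlorine required for 1.29 ppm HOCl: 1.29 / 0.6558 = 1.967 ppm.
FC to add: 1.967 − 0.3 = 1.667 mg/L as Cl₂.
Cl₂ equivalent: 1.667 mg/L × 1,850,000 L = 3084 g.
Product at 90.1% available Cl: 3084 / 0.901 = 3423 g.

3.42 kg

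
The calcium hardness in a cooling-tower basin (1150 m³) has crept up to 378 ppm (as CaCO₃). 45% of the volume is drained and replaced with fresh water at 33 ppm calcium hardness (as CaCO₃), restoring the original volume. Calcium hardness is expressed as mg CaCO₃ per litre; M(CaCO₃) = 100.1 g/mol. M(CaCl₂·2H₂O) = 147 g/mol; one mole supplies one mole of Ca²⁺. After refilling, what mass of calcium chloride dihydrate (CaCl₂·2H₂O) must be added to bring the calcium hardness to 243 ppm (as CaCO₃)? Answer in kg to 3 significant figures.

34.2 kg

Volume: 1150 m³ = 1,150,000 L.
After draining 45% and refilling: 378 × 0.55 + 33 × 0.45 = 222.75 ppm.
Deficit to target: 243 − 222.75 = 20.25 mg/L.
As CaCO₃: 20.25 mg/L × 1,150,000 L = 23,290 g; ÷ 100.1 = 232.6 mol Ca²⁺.
Mass: 232.6 × 147 = 34,200 g.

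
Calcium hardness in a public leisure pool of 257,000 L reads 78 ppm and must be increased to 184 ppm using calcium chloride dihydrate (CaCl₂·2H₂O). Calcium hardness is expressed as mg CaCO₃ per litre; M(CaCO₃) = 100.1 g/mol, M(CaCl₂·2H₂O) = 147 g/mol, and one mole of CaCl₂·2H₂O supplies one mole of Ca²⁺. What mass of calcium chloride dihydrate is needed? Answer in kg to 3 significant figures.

Hardness to add: (184 − 78) = 106 mg/L as CaCO₃ × 257,000 L = 27,240 g as CaCO₃.
Moles of Ca²⁺ (1 mol Ca²⁺ ≡ 1 mol CaCO₃): 27,240 / 100.1 g/mol = 272.1 mol.
Mass of CaCl₂·2H₂O: 272.1 × 147 = 40,010 g.

40.0 kg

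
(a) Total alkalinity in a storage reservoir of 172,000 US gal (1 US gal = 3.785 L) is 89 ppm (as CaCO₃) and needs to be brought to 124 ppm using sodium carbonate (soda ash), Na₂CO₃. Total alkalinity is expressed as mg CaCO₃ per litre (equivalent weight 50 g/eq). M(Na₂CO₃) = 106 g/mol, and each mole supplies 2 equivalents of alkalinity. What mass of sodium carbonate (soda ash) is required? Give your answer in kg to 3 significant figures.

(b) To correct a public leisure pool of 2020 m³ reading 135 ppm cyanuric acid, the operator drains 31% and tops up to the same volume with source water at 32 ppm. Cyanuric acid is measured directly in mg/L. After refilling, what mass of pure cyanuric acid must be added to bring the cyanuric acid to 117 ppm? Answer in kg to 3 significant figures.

(a) Volume: 172,000 US gal × 3.785 L/gal = 651,020 L.
(a) Alkalinity to add: (124 − 89) = 35 mg/L as CaCO₃ × 651,020 L = 22,790 g as CaCO₃.
(a) Equivalents: 22,790 g ÷ 50 g/eq = 455.7 eq.
(a) Each mole of Na₂CO₃ supplies 2 eq, so 455.7 / 2 = 227.9 mol.
(a) Mass: 227.9 mol × 106 g/mol = 24,150 g.

(b) Volume: 2020 m³ = 2,020,000 L.
(b) After draining 31% and refilling: 135 × 0.69 + 32 × 0.31 = 103.07 ppm.
(b) Deficit to target: 117 − 103.07 = 13.93 mg/L.
(b) Mass: 13.93 mg/L × 2,020,000 L = 28,140 g cyanuric acid.

(a) 24.2 kg; (b) 28.1 kg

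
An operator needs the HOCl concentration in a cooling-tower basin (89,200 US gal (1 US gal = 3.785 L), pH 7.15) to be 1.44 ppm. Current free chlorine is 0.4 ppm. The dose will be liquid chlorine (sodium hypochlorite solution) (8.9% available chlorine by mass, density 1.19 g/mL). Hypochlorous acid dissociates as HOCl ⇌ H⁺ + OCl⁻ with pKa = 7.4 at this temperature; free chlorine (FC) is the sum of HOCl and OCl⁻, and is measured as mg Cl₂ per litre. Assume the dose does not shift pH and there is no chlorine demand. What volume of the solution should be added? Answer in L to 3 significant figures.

Volume: 89,200 US gal × 3.785 L/gal = 337,622 L.
[OCl⁻]/[HOCl] = 10^(pH − pKa) = 10^(7.15 − 7.4) = 0.5623; fraction as HOCl = 1/(1 + 0.5623) = 0.6401.
Free chlorine required for 1.44 ppm HOCl: 1.44 / 0.6401 = 2.25 ppm.
FC to add: 2.25 − 0.4 = 1.85 mg/L as Cl₂.
Cl₂ equivalent: 1.85 mg/L × 337,622 L = 624.5 g.
Product at 8.9% available Cl: 624.5 / 0.089 = 7017 g.
Volume: 7017 g ÷ 1.19 g/mL = 5897 mL.

5.90 L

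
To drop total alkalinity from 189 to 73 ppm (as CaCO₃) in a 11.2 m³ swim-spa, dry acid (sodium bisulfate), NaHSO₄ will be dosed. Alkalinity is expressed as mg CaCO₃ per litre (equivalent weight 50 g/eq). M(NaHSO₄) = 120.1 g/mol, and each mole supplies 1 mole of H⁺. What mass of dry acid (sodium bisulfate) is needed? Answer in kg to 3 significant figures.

3.12 kg

Volume: 11.2 m³ = 11,200 L.
Alkalinity to neutralize: (189 − 73) = 116 mg/L as CaCO₃ × 11,200 L = 1299 g as CaCO₃.
Equivalents of H⁺ required: 1299 ÷ 50 g/eq = 25.98 eq = 25.98 mol NaHSO₄.
Mass of NaHSO₄: 25.98 × 120.1 = 3121 g.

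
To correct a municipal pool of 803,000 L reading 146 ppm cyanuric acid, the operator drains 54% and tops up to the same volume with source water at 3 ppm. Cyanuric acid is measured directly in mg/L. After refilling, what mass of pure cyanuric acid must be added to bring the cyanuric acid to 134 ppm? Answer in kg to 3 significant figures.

52.4 kg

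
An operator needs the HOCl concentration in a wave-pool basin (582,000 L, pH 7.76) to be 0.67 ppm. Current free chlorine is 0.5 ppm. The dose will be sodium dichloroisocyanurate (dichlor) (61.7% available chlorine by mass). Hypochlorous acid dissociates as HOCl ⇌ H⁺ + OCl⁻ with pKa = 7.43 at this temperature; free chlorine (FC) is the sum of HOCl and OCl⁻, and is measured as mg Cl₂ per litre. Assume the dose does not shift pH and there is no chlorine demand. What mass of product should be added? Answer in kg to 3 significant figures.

1.51 kg

[OCl⁻]/[HOCl] = 10^(pH − pKa) = 10^(7.76 − 7.43) = 2.138; fraction as HOCl = 1/(1 + 2.138) = 0.3187.
Free chlorine required for 0.67 ppm HOCl: 0.67 / 0.3187 = 2.102 ppm.
FC to add: 2.102 − 0.5 = 1.602 mg/L as Cl₂.
Cl₂ equivalent: 1.602 mg/L × 582,000 L = 932.6 g.
Product at 61.7% available Cl: 932.6 / 0.617 = 1512 g.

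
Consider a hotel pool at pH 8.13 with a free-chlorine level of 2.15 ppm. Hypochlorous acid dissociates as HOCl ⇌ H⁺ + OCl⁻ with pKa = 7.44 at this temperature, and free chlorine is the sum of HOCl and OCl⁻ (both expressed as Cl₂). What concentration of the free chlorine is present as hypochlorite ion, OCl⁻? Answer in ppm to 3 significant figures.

[OCl⁻]/[HOCl] = 10^(pH − pKa) = 10^(8.13 − 7.44) = 10^0.69 = 4.898.
Fraction as HOCl = 1 / (1 + 4.898) = 0.1696.
OCl⁻ = (1 − 0.1696) × 2.15 ppm = 1.785 ppm.

1.79 ppm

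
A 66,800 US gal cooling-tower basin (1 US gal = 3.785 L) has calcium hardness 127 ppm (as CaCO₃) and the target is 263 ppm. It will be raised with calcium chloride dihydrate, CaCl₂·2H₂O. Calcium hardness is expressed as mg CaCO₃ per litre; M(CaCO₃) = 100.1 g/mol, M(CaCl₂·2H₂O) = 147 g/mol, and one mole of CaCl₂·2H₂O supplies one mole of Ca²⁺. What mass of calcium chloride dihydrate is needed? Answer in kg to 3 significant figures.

Volume: 66,800 US gal × 3.785 L/gal = 252,838 L.
Hardness to add: (263 − 127) = 136 mg/L as CaCO₃ × 252,838 L = 34,390 g as CaCO₃.
Moles of Ca²⁺ (1 mol Ca²⁺ ≡ 1 mol CaCO₃): 34,390 / 100.1 g/mol = 343.5 mol.
Mass of CaCl₂·2H₂O: 343.5 × 147 = 50,500 g.

50.5 kg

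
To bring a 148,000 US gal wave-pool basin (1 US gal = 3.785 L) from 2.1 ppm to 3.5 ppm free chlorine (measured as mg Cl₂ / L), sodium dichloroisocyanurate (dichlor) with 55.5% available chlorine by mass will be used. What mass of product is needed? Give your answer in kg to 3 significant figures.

1.41 kg

Volume: 148,000 US gal × 3.785 L/gal = 560,180 L.
Chlorine deficit: 3.5 − 2.1 = 1.4 ppm = 1.4 mg/L as Cl₂.
Cl₂ equivalent needed: 1.4 mg/L × 560,180 L = 784,300 mg = 784.3 g.
Product at 55.5% available chlorine: 784.3 / 0.555 = 1413 g.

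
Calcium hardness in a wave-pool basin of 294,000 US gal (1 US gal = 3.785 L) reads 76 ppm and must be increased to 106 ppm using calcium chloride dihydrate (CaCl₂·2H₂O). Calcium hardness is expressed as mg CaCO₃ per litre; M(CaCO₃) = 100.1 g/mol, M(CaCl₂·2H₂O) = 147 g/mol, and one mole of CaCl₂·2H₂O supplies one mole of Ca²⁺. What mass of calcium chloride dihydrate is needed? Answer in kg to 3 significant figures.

Volume: 294,000 US gal × 3.785 L/gal = 1,112,790 L.
Hardness to add: (106 − 76) = 30 mg/L as CaCO₃ × 1,112,790 L = 33,380 g as CaCO₃.
Moles of Ca²⁺ (1 mol Ca²⁺ ≡ 1 mol CaCO₃): 33,380 / 100.1 g/mol = 333.5 mol.
Mass of CaCl₂·2H₂O: 333.5 × 147 = 49,030 g.

49.0 kg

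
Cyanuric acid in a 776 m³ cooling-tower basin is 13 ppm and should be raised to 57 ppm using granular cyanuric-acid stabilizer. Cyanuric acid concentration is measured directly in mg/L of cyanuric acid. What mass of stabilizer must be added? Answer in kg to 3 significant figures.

Volume: 776 m³ = 776,000 L.
CYA to add: (57 − 13) = 44 mg/L × 776,000 L = 34,140 g cyanuric acid.

34.1 kg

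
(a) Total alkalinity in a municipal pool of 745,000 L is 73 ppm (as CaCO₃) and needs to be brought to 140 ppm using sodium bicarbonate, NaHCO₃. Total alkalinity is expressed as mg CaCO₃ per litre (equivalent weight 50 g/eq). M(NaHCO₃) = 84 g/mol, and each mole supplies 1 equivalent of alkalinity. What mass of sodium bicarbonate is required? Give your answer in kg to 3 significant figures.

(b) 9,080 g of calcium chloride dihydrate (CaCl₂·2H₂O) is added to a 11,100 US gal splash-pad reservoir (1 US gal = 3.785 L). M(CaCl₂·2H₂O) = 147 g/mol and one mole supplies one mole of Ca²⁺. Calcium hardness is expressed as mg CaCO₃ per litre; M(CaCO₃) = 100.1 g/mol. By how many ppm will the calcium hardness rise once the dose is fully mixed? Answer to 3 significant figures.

(a) 83.9 kg; (b) 147 ppm

(a) Alkalinity to add: (140 − 73) = 67 mg/L as CaCO₃ × 745,000 L = 49,920 g as CaCO₃.
(a) Equivalents: 49,920 g ÷ 50 g/eq = 998.3 eq.
(a) NaHCO₃ supplies 1 eq per mole → 998.3 mol.
(a) Mass: 998.3 mol × 84 g/mol = 83,860 g.

(b) Volume: 11,100 US gal × 3.785 L/gal = 42,014 L.
(b) Moles of Ca²⁺: 9,080 g ÷ 147 g/mol = 61.77 mol.
(b) As CaCO₃: 61.77 mol × 100.1 g/mol = 6183 g.
(b) Rise: 6183 g / 42,014 L × 1000 = 147.2 mg/L.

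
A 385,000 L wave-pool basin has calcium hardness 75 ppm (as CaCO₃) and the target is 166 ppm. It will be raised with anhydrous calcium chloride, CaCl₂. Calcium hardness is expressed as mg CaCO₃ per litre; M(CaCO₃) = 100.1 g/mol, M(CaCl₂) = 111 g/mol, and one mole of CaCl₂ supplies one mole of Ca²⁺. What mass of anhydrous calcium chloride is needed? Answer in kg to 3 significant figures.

Hardness to add: (166 − 75) = 91 mg/L as CaCO₃ × 385,000 L = 35,040 g as CaCO₃.
Moles of Ca²⁺ (1 mol Ca²⁺ ≡ 1 mol CaCO₃): 35,040 / 100.1 g/mol = 350 mol.
Mass of CaCl₂: 350 × 111 = 38,850 g.

38.9 kg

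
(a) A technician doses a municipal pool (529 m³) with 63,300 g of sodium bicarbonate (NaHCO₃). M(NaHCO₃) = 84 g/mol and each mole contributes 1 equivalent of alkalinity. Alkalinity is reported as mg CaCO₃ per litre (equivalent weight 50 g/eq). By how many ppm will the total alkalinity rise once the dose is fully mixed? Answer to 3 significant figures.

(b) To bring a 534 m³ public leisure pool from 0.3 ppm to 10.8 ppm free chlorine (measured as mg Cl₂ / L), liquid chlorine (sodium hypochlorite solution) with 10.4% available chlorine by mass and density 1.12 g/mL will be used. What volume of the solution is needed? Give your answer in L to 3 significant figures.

(a) Volume: 529 m³ = 529,000 L.
(a) Moles of NaHCO₃: 63,300 g ÷ 84 g/mol = 753.6 mol → 753.6 eq of alkalinity.
(a) As CaCO₃: 753.6 eq × 50 g/eq = 37,680 g.
(a) Rise: 37,680 g / 529,000 L × 1000 = 71.23 mg/L.

(b) Volume: 534 m³ = 534,000 L.
(b) Chlorine deficit: 10.8 − 0.3 = 10.5 ppm = 10.5 mg/L as Cl₂.
(b) Cl₂ equivalent needed: 10.5 mg/L × 534,000 L = 5,607,000 mg = 5607 g.
(b) Product at 10.4% available chlorine: 5607 / 0.104 = 53,910 g.
(b) Volume at density 1.12 g/mL: 53,910 g ÷ 1.12 g/mL = 48,140 mL.

(a) 71.2 ppm; (b) 48.1 L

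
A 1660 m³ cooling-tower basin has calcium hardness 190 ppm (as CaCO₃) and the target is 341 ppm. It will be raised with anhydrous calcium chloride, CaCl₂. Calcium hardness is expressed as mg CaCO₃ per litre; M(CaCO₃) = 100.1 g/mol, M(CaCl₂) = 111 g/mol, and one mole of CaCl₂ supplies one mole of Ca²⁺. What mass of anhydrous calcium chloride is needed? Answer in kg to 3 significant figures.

Volume: 1660 m³ = 1,660,000 L.
Hardness to add: (341 − 190) = 151 mg/L as CaCO₃ × 1,660,000 L = 250,700 g as CaCO₃.
Moles of Ca²⁺ (1 mol Ca²⁺ ≡ 1 mol CaCO₃): 250,700 / 100.1 g/mol = 2504 mol.
Mass of CaCl₂: 2504 × 111 = 278,000 g.

278 kg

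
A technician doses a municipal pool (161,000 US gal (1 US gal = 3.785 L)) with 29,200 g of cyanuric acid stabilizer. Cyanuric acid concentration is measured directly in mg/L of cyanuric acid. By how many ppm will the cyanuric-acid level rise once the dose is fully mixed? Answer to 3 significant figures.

Volume: 161,000 US gal × 3.785 L/gal = 609,385 L.
Rise: 29,200 g / 609,385 L × 1000 = 47.92 mg/L.

47.9 ppm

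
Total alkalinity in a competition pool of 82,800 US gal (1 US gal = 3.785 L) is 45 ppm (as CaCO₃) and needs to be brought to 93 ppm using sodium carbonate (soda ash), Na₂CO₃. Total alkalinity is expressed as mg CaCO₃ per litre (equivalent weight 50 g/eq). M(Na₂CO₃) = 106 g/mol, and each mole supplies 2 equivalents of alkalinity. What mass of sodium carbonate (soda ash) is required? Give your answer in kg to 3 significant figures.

Volume: 82,800 US gal × 3.785 L/gal = 313,398 L.
Alkalinity to add: (93 − 45) = 48 mg/L as CaCO₃ × 313,398 L = 15,040 g as CaCO₃.
Equivalents: 15,040 g ÷ 50 g/eq = 300.9 eq.
Each mole of Na₂CO₃ supplies 2 eq, so 300.9 / 2 = 150.4 mol.
Mass: 150.4 mol × 106 g/mol = 15,950 g.

15.9 kg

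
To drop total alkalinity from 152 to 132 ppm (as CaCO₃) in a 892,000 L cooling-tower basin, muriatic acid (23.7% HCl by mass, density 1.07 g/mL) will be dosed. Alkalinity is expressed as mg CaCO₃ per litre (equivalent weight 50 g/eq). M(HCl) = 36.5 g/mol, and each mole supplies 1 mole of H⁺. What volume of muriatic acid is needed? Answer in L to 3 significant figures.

Alkalinity to neutralize: (152 − 132) = 20 mg/L as CaCO₃ × 892,000 L = 17,840 g as CaCO₃.
Equivalents of H⁺ required: 17,840 ÷ 50 g/eq = 356.8 eq = 356.8 mol HCl.
Mass of HCl: 356.8 × 36.5 = 13,020 g.
Mass of 23.7% solution: 13,020 / 0.237 = 54,950 g.
Volume: 54,950 g ÷ 1.07 g/mL = 51,360 mL.

51.4 L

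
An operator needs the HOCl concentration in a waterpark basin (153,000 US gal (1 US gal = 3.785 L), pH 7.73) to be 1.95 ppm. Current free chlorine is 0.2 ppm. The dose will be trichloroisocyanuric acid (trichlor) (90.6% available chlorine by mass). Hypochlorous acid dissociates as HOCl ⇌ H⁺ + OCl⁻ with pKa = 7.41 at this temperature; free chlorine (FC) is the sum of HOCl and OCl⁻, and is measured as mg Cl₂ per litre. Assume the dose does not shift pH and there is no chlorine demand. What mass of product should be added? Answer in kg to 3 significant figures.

3.72 kg

Volume: 153,000 US gal × 3.785 L/gal = 579,105 L.
[OCl⁻]/[HOCl] = 10^(pH − pKa) = 10^(7.73 − 7.41) = 2.089; fraction as HOCl = 1/(1 + 2.089) = 0.3237.
Free chlorine required for 1.95 ppm HOCl: 1.95 / 0.3237 = 6.024 ppm.
FC to add: 6.024 − 0.2 = 5.824 mg/L as Cl₂.
Cl₂ equivalent: 5.824 mg/L × 579,105 L = 3373 g.
Product at 90.6% available Cl: 3373 / 0.906 = 3723 g.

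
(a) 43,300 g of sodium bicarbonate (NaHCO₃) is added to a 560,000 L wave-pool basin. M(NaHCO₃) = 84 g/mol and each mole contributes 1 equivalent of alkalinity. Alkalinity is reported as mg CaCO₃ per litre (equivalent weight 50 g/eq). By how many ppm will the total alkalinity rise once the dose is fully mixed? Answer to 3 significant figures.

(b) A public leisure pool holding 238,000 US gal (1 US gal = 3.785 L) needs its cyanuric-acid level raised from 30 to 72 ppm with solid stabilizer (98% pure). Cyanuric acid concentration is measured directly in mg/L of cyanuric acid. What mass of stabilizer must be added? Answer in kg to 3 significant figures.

(a) 46.0 ppm; (b) 38.6 kg

(a) Moles of NaHCO₃: 43,300 g ÷ 84 g/mol = 515.5 mol → 515.5 eq of alkalinity.
(a) As CaCO₃: 515.5 eq × 50 g/eq = 25,770 g.
(a) Rise: 25,770 g / 560,000 L × 1000 = 46.02 mg/L.

(b) Volume: 238,000 US gal × 3.785 L/gal = 900,830 L.
(b) CYA to add: (72 − 30) = 42 mg/L × 900,830 L = 37,830 g cyanuric acid.
(b) At 98% purity: 37,830 / 0.98 = 38,610 g product.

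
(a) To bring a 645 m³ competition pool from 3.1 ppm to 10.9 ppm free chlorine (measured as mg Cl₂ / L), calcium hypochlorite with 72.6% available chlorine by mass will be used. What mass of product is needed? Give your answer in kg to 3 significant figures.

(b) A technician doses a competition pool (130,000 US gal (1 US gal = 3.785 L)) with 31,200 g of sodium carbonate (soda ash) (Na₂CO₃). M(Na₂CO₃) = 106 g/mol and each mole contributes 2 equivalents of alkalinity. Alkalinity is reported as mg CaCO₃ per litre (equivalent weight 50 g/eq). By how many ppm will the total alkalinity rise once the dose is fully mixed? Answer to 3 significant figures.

(a) 6.93 kg; (b) 59.8 ppm

(a) Volume: 645 m³ = 645,000 L.
(a) Chlorine deficit: 10.9 − 3.1 = 7.8 ppm = 7.8 mg/L as Cl₂.
(a) Cl₂ equivalent needed: 7.8 mg/L × 645,000 L = 5,031,000 mg = 5031 g.
(a) Product at 72.6% available chlorine: 5031 / 0.726 = 6930 g.

(b) Volume: 130,000 US gal × 3.785 L/gal = 492,050 L.
(b) Moles of Na₂CO₃: 31,200 g ÷ 106 g/mol = 294.3 mol → 588.7 eq of alkalinity.
(b) As CaCO₃: 588.7 eq × 50 g/eq = 29,430 g.
(b) Rise: 29,430 g / 492,050 L × 1000 = 59.82 mg/L.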